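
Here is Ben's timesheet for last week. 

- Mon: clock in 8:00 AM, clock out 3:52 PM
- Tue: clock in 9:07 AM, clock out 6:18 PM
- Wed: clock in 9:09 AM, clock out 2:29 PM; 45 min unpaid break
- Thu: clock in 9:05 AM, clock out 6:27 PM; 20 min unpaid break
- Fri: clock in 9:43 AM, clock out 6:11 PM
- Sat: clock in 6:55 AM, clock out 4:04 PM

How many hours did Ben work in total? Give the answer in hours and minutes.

48 h 17 min

Mon: 8:00 AM–3:52 PM = 7 h 52 min
Tue: 9:07 AM–6:18 PM = 9 h 11 min
Wed: 9:09 AM–2:29 PM = 5 h 20 min; less 45 min break → 4 h 35 min
Thu: 9:05 AM–6:27 PM = 9 h 22 min; less 20 min break → 9 h 2 min
Fri: 9:43 AM–6:11 PM = 8 h 28 min
Sat: 6:55 AM–4:04 PM = 9 h 9 min
Total: 7 h 52 min + 9 h 11 min + 4 h 35 min + 9 h 2 min + 8 h 28 min + 9 h 9 min = 48 h 17 min.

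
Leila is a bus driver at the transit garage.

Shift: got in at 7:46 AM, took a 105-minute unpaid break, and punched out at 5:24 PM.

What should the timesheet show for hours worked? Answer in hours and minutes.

7 h 53 min

Shift: 7:46 AM–5:24 PM = 9 h 38 min; less 105 min break → 7 h 53 min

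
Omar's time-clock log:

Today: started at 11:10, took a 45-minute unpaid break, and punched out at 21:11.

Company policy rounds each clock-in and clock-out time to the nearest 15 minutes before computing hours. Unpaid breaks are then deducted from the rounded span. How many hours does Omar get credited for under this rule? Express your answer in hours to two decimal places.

9.25 hours

Today: in 11:10→11:15, out 21:11→21:15; 10 h 0 min − 45 min = 9 h 15 min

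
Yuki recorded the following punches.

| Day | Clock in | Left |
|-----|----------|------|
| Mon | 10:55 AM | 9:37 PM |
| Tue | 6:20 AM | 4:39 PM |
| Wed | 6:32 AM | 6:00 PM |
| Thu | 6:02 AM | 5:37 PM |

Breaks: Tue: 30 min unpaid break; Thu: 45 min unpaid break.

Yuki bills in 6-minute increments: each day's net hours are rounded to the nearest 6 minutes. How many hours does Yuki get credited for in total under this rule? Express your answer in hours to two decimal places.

Mon: 10:55 AM–9:37 PM = 10 h 42 min → rounds to 10 h 42 min
Tue: 6:20 AM–4:39 PM = 10 h 19 min − 30 min = 9 h 49 min → rounds to 9 h 48 min
Wed: 6:32 AM–6:00 PM = 11 h 28 min → rounds to 11 h 30 min
Thu: 6:02 AM–5:37 PM = 11 h 35 min − 45 min = 10 h 50 min → rounds to 10 h 48 min
Total credited: 42 h 48 min.

42.80 hours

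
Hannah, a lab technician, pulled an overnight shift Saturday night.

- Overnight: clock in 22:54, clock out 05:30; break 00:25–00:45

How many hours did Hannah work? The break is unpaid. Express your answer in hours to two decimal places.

6.27 hours

Overnight: 22:54 → midnight = 1 h 6 min; midnight → 05:30 = 5 h 30 min; span 6 h 36 min; less 20 min break → 6 h 16 min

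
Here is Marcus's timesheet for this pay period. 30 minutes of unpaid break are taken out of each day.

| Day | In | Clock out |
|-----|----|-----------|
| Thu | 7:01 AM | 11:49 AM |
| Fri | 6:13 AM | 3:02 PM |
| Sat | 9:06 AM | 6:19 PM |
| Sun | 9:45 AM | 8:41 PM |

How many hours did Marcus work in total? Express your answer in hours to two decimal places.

31.77 hours

Thu: 7:01 AM–11:49 AM = 4 h 48 min; less 30 min break → 4 h 18 min
Fri: 6:13 AM–3:02 PM = 8 h 49 min; less 30 min break → 8 h 19 min
Sat: 9:06 AM–6:19 PM = 9 h 13 min; less 30 min break → 8 h 43 min
Sun: 9:45 AM–8:41 PM = 10 h 56 min; less 30 min break → 10 h 26 min
Total: 4 h 18 min + 8 h 19 min + 8 h 43 min + 10 h 26 min = 31 h 46 min.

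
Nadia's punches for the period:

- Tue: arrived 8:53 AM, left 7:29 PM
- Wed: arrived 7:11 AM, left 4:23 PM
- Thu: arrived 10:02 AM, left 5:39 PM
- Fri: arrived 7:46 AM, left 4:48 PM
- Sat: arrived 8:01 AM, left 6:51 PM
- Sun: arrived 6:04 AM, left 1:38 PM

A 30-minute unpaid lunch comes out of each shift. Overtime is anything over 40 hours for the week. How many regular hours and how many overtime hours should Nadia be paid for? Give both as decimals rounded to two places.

Regular 40.00 hours, overtime 11.85 hours

Tue: 8:53 AM–7:29 PM = 10 h 36 min; less 30 min break → 10 h 6 min
Wed: 7:11 AM–4:23 PM = 9 h 12 min; less 30 min break → 8 h 42 min
Thu: 10:02 AM–5:39 PM = 7 h 37 min; less 30 min break → 7 h 7 min
Fri: 7:46 AM–4:48 PM = 9 h 2 min; less 30 min break → 8 h 32 min
Sat: 8:01 AM–6:51 PM = 10 h 50 min; less 30 min break → 10 h 20 min
Sun: 6:04 AM–1:38 PM = 7 h 34 min; less 30 min break → 7 h 4 min
Total worked: 51 h 51 min = 51.85 h.
Threshold 40 h → overtime 11 h 51 min, regular 40 h 0 min.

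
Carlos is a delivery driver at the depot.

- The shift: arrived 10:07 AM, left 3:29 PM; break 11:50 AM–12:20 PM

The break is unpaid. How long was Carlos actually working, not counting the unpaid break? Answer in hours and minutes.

4 h 52 min

The shift: 10:07 AM–3:29 PM = 5 h 22 min; less 30 min break → 4 h 52 min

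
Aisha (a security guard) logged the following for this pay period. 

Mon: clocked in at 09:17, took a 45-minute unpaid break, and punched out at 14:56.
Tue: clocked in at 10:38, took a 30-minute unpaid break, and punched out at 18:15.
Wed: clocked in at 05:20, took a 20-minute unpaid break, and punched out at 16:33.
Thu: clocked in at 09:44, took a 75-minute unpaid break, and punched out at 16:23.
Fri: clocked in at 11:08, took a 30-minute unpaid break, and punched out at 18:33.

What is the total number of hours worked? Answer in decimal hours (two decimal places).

Mon: 09:17–14:56 = 5 h 39 min; less 45 min break → 4 h 54 min
Tue: 10:38–18:15 = 7 h 37 min; less 30 min break → 7 h 7 min
Wed: 05:20–16:33 = 11 h 13 min; less 20 min break → 10 h 53 min
Thu: 09:44–16:23 = 6 h 39 min; less 75 min break → 5 h 24 min
Fri: 11:08–18:33 = 7 h 25 min; less 30 min break → 6 h 55 min
Total: 4 h 54 min + 7 h 7 min + 10 h 53 min + 5 h 24 min + 6 h 55 min = 35 h 13 min.

35.22 hours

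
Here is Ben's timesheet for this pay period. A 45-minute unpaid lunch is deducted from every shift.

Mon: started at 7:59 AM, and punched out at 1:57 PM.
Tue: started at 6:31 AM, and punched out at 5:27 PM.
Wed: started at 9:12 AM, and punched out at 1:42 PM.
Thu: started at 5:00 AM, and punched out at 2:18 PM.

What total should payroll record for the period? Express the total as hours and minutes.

27 h 42 min

Mon: 7:59 AM–1:57 PM = 5 h 58 min; less 45 min break → 5 h 13 min
Tue: 6:31 AM–5:27 PM = 10 h 56 min; less 45 min break → 10 h 11 min
Wed: 9:12 AM–1:42 PM = 4 h 30 min; less 45 min break → 3 h 45 min
Thu: 5:00 AM–2:18 PM = 9 h 18 min; less 45 min break → 8 h 33 min
Total: 5 h 13 min + 10 h 11 min + 3 h 45 min + 8 h 33 min = 27 h 42 min.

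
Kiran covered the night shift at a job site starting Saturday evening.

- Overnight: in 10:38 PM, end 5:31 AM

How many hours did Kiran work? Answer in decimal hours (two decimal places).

Overnight: 10:38 PM → midnight = 1 h 22 min; midnight → 5:31 AM = 5 h 31 min; span 6 h 53 min

6.88 hours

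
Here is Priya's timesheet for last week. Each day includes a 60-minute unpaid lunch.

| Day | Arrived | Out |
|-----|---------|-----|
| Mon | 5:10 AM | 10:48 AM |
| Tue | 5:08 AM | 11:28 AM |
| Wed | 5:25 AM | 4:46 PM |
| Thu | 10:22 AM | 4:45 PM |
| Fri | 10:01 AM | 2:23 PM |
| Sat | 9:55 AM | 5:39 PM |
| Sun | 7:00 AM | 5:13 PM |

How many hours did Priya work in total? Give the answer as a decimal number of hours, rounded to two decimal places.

Mon: 5:10 AM–10:48 AM = 5 h 38 min; less 60 min break → 4 h 38 min
Tue: 5:08 AM–11:28 AM = 6 h 20 min; less 60 min break → 5 h 20 min
Wed: 5:25 AM–4:46 PM = 11 h 21 min; less 60 min break → 10 h 21 min
Thu: 10:22 AM–4:45 PM = 6 h 23 min; less 60 min break → 5 h 23 min
Fri: 10:01 AM–2:23 PM = 4 h 22 min; less 60 min break → 3 h 22 min
Sat: 9:55 AM–5:39 PM = 7 h 44 min; less 60 min break → 6 h 44 min
Sun: 7:00 AM–5:13 PM = 10 h 13 min; less 60 min break → 9 h 13 min
Total: 4 h 38 min + 5 h 20 min + 10 h 21 min + 5 h 23 min + 3 h 22 min + 6 h 44 min + 9 h 13 min = 45 h 1 min.

45.02 hours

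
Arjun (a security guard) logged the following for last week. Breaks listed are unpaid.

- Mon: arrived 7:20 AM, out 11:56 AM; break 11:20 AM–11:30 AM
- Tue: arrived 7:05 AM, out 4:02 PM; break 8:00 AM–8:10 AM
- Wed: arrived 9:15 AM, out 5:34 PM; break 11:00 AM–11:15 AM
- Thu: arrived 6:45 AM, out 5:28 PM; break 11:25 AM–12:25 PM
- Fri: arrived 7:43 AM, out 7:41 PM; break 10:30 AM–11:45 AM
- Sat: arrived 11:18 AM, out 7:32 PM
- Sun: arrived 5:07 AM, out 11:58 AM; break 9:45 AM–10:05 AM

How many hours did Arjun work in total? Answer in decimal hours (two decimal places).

56.47 hours

Mon: 7:20 AM–11:56 AM = 4 h 36 min; less 10 min break → 4 h 26 min
Tue: 7:05 AM–4:02 PM = 8 h 57 min; less 10 min break → 8 h 47 min
Wed: 9:15 AM–5:34 PM = 8 h 19 min; less 15 min break → 8 h 4 min
Thu: 6:45 AM–5:28 PM = 10 h 43 min; less 60 min break → 9 h 43 min
Fri: 7:43 AM–7:41 PM = 11 h 58 min; less 75 min break → 10 h 43 min
Sat: 11:18 AM–7:32 PM = 8 h 14 min
Sun: 5:07 AM–11:58 AM = 6 h 51 min; less 20 min break → 6 h 31 min
Total: 4 h 26 min + 8 h 47 min + 8 h 4 min + 9 h 43 min + 10 h 43 min + 8 h 14 min + 6 h 31 min = 56 h 28 min.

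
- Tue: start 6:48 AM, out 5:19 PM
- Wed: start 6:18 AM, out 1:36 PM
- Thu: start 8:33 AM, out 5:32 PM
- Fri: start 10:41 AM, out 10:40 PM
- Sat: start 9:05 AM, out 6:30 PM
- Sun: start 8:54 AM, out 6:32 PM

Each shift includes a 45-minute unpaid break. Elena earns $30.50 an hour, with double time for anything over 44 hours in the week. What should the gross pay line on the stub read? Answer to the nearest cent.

$1911.33

Tue: 6:48 AM–5:19 PM = 10 h 31 min; less 45 min break → 9 h 46 min
Wed: 6:18 AM–1:36 PM = 7 h 18 min; less 45 min break → 6 h 33 min
Thu: 8:33 AM–5:32 PM = 8 h 59 min; less 45 min break → 8 h 14 min
Fri: 10:41 AM–10:40 PM = 11 h 59 min; less 45 min break → 11 h 14 min
Sat: 9:05 AM–6:30 PM = 9 h 25 min; less 45 min break → 8 h 40 min
Sun: 8:54 AM–6:32 PM = 9 h 38 min; less 45 min break → 8 h 53 min
Total worked: 53 h 20 min = 3200 min.
Regular 44 h 0 min = 2640 min at $30.50/h; overtime 9 h 20 min = 560 min at $61.00/h.
Pay = (2640 × $30.50 + 560 × $61.00) ÷ 60 = $1911.33.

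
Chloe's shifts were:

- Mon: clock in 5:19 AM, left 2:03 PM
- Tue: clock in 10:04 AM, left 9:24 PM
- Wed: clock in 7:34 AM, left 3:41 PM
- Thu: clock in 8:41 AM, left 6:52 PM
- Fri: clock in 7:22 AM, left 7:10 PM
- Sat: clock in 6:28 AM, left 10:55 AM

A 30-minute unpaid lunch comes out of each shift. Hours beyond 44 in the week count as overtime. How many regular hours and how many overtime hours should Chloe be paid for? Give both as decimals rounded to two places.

Regular 44.00 hours, overtime 7.62 hours

Mon: 5:19 AM–2:03 PM = 8 h 44 min; less 30 min break → 8 h 14 min
Tue: 10:04 AM–9:24 PM = 11 h 20 min; less 30 min break → 10 h 50 min
Wed: 7:34 AM–3:41 PM = 8 h 7 min; less 30 min break → 7 h 37 min
Thu: 8:41 AM–6:52 PM = 10 h 11 min; less 30 min break → 9 h 41 min
Fri: 7:22 AM–7:10 PM = 11 h 48 min; less 30 min break → 11 h 18 min
Sat: 6:28 AM–10:55 AM = 4 h 27 min; less 30 min break → 3 h 57 min
Total worked: 51 h 37 min = 51.62 h.
Threshold 44 h → overtime 7 h 37 min, regular 44 h 0 min.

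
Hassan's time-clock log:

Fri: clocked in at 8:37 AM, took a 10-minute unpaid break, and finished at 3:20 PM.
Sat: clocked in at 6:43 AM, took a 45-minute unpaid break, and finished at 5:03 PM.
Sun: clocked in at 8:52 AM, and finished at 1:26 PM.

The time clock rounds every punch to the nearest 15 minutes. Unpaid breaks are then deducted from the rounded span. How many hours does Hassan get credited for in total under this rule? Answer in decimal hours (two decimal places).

Fri: in 8:37 AM→8:30 AM, out 3:20 PM→3:15 PM; 6 h 45 min − 10 min = 6 h 35 min
Sat: in 6:43 AM→6:45 AM, out 5:03 PM→5:00 PM; 10 h 15 min − 45 min = 9 h 30 min
Sun: in 8:52 AM→8:45 AM, out 1:26 PM→1:30 PM; 4 h 45 min
Total credited: 20 h 50 min.

20.83 hours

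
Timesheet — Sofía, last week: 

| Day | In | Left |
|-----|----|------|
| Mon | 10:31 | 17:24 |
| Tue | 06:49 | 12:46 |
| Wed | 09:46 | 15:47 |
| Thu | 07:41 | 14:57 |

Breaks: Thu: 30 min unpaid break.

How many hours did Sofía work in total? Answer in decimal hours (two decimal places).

Mon: 10:31–17:24 = 6 h 53 min
Tue: 06:49–12:46 = 5 h 57 min
Wed: 09:46–15:47 = 6 h 1 min
Thu: 07:41–14:57 = 7 h 16 min; less 30 min break → 6 h 46 min
Total: 6 h 53 min + 5 h 57 min + 6 h 1 min + 6 h 46 min = 25 h 37 min.

25.62 hours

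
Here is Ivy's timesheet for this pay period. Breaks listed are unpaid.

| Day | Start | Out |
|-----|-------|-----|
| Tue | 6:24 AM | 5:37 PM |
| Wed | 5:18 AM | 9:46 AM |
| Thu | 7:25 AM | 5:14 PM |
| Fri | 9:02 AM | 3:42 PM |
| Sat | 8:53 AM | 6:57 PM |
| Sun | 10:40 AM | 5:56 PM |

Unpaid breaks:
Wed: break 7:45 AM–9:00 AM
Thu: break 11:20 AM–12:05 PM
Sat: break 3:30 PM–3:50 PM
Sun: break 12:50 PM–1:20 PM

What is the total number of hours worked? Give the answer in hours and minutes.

Tue: 6:24 AM–5:37 PM = 11 h 13 min
Wed: 5:18 AM–9:46 AM = 4 h 28 min; less 75 min break → 3 h 13 min
Thu: 7:25 AM–5:14 PM = 9 h 49 min; less 45 min break → 9 h 4 min
Fri: 9:02 AM–3:42 PM = 6 h 40 min
Sat: 8:53 AM–6:57 PM = 10 h 4 min; less 20 min break → 9 h 44 min
Sun: 10:40 AM–5:56 PM = 7 h 16 min; less 30 min break → 6 h 46 min
Total: 11 h 13 min + 3 h 13 min + 9 h 4 min + 6 h 40 min + 9 h 44 min + 6 h 46 min = 46 h 40 min.

46 h 40 min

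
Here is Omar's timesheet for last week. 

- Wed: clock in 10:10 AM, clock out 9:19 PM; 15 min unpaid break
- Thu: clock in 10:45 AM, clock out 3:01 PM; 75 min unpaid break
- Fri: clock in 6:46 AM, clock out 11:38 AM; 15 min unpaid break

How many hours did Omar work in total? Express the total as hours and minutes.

18 h 32 min

Wed: 10:10 AM–9:19 PM = 11 h 9 min; less 15 min break → 10 h 54 min
Thu: 10:45 AM–3:01 PM = 4 h 16 min; less 75 min break → 3 h 1 min
Fri: 6:46 AM–11:38 AM = 4 h 52 min; less 15 min break → 4 h 37 min
Total: 10 h 54 min + 3 h 1 min + 4 h 37 min = 18 h 32 min.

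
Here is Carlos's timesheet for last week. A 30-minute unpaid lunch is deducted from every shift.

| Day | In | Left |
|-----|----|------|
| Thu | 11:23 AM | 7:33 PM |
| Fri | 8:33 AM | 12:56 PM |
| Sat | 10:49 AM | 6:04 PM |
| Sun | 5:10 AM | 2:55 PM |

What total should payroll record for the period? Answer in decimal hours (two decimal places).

Thu: 11:23 AM–7:33 PM = 8 h 10 min; less 30 min break → 7 h 40 min
Fri: 8:33 AM–12:56 PM = 4 h 23 min; less 30 min break → 3 h 53 min
Sat: 10:49 AM–6:04 PM = 7 h 15 min; less 30 min break → 6 h 45 min
Sun: 5:10 AM–2:55 PM = 9 h 45 min; less 30 min break → 9 h 15 min
Total: 7 h 40 min + 3 h 53 min + 6 h 45 min + 9 h 15 min = 27 h 33 min.

27.55 hours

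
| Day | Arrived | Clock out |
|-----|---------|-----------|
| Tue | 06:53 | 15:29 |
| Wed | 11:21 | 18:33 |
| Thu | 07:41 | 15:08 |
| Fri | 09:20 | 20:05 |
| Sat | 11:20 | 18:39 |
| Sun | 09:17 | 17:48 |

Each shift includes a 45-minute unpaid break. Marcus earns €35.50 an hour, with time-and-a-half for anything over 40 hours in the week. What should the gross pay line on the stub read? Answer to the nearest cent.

Tue: 06:53–15:29 = 8 h 36 min; less 45 min break → 7 h 51 min
Wed: 11:21–18:33 = 7 h 12 min; less 45 min break → 6 h 27 min
Thu: 07:41–15:08 = 7 h 27 min; less 45 min break → 6 h 42 min
Fri: 09:20–20:05 = 10 h 45 min; less 45 min break → 10 h 0 min
Sat: 11:20–18:39 = 7 h 19 min; less 45 min break → 6 h 34 min
Sun: 09:17–17:48 = 8 h 31 min; less 45 min break → 7 h 46 min
Total worked: 45 h 20 min = 2720 min.
Regular 40 h 0 min = 2400 min at €35.50/h; overtime 5 h 20 min = 320 min at €53.25/h.
Pay = (2400 × €35.50 + 320 × €53.25) ÷ 60 = €1704.00.

€1704.00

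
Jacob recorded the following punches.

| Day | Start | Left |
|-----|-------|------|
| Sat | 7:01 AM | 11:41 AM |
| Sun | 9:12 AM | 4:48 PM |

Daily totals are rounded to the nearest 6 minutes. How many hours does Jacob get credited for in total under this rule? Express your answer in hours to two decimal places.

Sat: 7:01 AM–11:41 AM = 4 h 40 min → rounds to 4 h 42 min
Sun: 9:12 AM–4:48 PM = 7 h 36 min → rounds to 7 h 36 min
Total credited: 12 h 18 min.

12.30 hours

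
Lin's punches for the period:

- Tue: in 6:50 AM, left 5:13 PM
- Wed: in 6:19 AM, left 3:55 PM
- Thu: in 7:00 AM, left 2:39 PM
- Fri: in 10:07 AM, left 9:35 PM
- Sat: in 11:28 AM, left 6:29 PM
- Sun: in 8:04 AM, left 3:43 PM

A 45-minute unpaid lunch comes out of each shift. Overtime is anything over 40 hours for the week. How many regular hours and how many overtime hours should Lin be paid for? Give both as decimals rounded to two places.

Regular 40.00 hours, overtime 9.27 hours

Tue: 6:50 AM–5:13 PM = 10 h 23 min; less 45 min break → 9 h 38 min
Wed: 6:19 AM–3:55 PM = 9 h 36 min; less 45 min break → 8 h 51 min
Thu: 7:00 AM–2:39 PM = 7 h 39 min; less 45 min break → 6 h 54 min
Fri: 10:07 AM–9:35 PM = 11 h 28 min; less 45 min break → 10 h 43 min
Sat: 11:28 AM–6:29 PM = 7 h 1 min; less 45 min break → 6 h 16 min
Sun: 8:04 AM–3:43 PM = 7 h 39 min; less 45 min break → 6 h 54 min
Total worked: 49 h 16 min = 49.27 h.
Threshold 40 h → overtime 9 h 16 min, regular 40 h 0 min.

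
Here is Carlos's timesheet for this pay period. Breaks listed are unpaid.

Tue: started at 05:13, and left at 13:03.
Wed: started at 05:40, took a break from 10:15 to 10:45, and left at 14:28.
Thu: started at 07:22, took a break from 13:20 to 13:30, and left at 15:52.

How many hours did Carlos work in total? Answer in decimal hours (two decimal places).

24.47 hours

Tue: 05:13–13:03 = 7 h 50 min
Wed: 05:40–14:28 = 8 h 48 min; less 30 min break → 8 h 18 min
Thu: 07:22–15:52 = 8 h 30 min; less 10 min break → 8 h 20 min
Total: 7 h 50 min + 8 h 18 min + 8 h 20 min = 24 h 28 min.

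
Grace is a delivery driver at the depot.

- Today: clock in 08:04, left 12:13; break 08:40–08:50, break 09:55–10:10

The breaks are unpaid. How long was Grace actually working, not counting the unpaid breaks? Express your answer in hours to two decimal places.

Today: 08:04–12:13 = 4 h 9 min; less 25 min break → 3 h 44 min

3.73 hours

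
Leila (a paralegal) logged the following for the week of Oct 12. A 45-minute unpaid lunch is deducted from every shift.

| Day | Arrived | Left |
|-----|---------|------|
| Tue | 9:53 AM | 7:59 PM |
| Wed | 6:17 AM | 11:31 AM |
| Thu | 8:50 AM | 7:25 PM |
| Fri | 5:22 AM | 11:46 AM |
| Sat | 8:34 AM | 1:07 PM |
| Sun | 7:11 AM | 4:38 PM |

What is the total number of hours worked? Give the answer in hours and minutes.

Tue: 9:53 AM–7:59 PM = 10 h 6 min; less 45 min break → 9 h 21 min
Wed: 6:17 AM–11:31 AM = 5 h 14 min; less 45 min break → 4 h 29 min
Thu: 8:50 AM–7:25 PM = 10 h 35 min; less 45 min break → 9 h 50 min
Fri: 5:22 AM–11:46 AM = 6 h 24 min; less 45 min break → 5 h 39 min
Sat: 8:34 AM–1:07 PM = 4 h 33 min; less 45 min break → 3 h 48 min
Sun: 7:11 AM–4:38 PM = 9 h 27 min; less 45 min break → 8 h 42 min
Total: 9 h 21 min + 4 h 29 min + 9 h 50 min + 5 h 39 min + 3 h 48 min + 8 h 42 min = 41 h 49 min.

41 h 49 min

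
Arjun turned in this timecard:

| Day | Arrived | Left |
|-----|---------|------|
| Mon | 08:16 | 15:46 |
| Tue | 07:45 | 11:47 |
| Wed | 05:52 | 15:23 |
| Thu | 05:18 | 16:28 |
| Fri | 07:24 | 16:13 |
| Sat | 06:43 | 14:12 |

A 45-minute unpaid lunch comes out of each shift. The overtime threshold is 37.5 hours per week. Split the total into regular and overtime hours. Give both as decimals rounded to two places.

Mon: 08:16–15:46 = 7 h 30 min; less 45 min break → 6 h 45 min
Tue: 07:45–11:47 = 4 h 2 min; less 45 min break → 3 h 17 min
Wed: 05:52–15:23 = 9 h 31 min; less 45 min break → 8 h 46 min
Thu: 05:18–16:28 = 11 h 10 min; less 45 min break → 10 h 25 min
Fri: 07:24–16:13 = 8 h 49 min; less 45 min break → 8 h 4 min
Sat: 06:43–14:12 = 7 h 29 min; less 45 min break → 6 h 44 min
Total worked: 44 h 1 min = 44.02 h.
Threshold 37.5 h → overtime 6 h 31 min, regular 37 h 30 min.

Regular 37.50 hours, overtime 6.52 hours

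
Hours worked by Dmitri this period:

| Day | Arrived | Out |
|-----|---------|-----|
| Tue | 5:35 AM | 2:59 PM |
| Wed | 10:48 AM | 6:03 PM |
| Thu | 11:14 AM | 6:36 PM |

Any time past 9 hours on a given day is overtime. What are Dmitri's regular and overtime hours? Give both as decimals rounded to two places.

Tue: 5:35 AM–2:59 PM = 9 h 24 min
Wed: 10:48 AM–6:03 PM = 7 h 15 min
Thu: 11:14 AM–6:36 PM = 7 h 22 min
Tue reg 9 h 0 min / OT 0 h 24 min; Wed reg 7 h 15 min / OT 0 h 0 min; Thu reg 7 h 22 min / OT 0 h 0 min.
Totals: regular 23 h 37 min, overtime 0 h 24 min.

Regular 23.62 hours, overtime 0.40 hours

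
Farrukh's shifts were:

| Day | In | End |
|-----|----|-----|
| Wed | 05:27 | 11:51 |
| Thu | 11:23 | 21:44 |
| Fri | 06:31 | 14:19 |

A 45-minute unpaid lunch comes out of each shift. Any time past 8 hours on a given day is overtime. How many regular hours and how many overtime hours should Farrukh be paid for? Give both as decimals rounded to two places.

Wed: 05:27–11:51 = 6 h 24 min; less 45 min break → 5 h 39 min
Thu: 11:23–21:44 = 10 h 21 min; less 45 min break → 9 h 36 min
Fri: 06:31–14:19 = 7 h 48 min; less 45 min break → 7 h 3 min
Wed reg 5 h 39 min / OT 0 h 0 min; Thu reg 8 h 0 min / OT 1 h 36 min; Fri reg 7 h 3 min / OT 0 h 0 min.
Totals: regular 20 h 42 min, overtime 1 h 36 min.

Regular 20.70 hours, overtime 1.60 hours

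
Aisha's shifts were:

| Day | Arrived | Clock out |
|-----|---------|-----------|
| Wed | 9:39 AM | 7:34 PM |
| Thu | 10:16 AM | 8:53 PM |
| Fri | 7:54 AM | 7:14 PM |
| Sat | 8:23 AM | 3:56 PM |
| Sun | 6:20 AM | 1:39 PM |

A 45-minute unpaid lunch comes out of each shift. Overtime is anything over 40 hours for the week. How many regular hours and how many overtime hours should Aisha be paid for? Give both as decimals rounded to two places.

Wed: 9:39 AM–7:34 PM = 9 h 55 min; less 45 min break → 9 h 10 min
Thu: 10:16 AM–8:53 PM = 10 h 37 min; less 45 min break → 9 h 52 min
Fri: 7:54 AM–7:14 PM = 11 h 20 min; less 45 min break → 10 h 35 min
Sat: 8:23 AM–3:56 PM = 7 h 33 min; less 45 min break → 6 h 48 min
Sun: 6:20 AM–1:39 PM = 7 h 19 min; less 45 min break → 6 h 34 min
Total worked: 42 h 59 min = 42.98 h.
Threshold 40 h → overtime 2 h 59 min, regular 40 h 0 min.

Regular 40.00 hours, overtime 2.98 hours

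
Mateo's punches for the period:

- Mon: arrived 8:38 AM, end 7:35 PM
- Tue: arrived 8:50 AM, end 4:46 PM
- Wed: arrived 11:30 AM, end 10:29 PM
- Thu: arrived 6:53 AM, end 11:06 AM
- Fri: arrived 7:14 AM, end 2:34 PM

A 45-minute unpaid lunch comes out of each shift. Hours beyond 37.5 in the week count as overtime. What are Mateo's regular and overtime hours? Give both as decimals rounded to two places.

Regular 37.50 hours, overtime 0.17 hours

Mon: 8:38 AM–7:35 PM = 10 h 57 min; less 45 min break → 10 h 12 min
Tue: 8:50 AM–4:46 PM = 7 h 56 min; less 45 min break → 7 h 11 min
Wed: 11:30 AM–10:29 PM = 10 h 59 min; less 45 min break → 10 h 14 min
Thu: 6:53 AM–11:06 AM = 4 h 13 min; less 45 min break → 3 h 28 min
Fri: 7:14 AM–2:34 PM = 7 h 20 min; less 45 min break → 6 h 35 min
Total worked: 37 h 40 min = 37.67 h.
Threshold 37.5 h → overtime 0 h 10 min, regular 37 h 30 min.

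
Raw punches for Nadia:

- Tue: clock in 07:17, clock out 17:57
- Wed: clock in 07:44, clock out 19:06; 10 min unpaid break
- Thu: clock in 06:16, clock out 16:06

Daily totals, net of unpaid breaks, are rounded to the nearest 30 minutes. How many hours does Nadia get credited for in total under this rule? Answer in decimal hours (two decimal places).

31.50 hours

Tue: 07:17–17:57 = 10 h 40 min → rounds to 10 h 30 min
Wed: 07:44–19:06 = 11 h 22 min − 10 min = 11 h 12 min → rounds to 11 h 0 min
Thu: 06:16–16:06 = 9 h 50 min → rounds to 10 h 0 min
Total credited: 31 h 30 min.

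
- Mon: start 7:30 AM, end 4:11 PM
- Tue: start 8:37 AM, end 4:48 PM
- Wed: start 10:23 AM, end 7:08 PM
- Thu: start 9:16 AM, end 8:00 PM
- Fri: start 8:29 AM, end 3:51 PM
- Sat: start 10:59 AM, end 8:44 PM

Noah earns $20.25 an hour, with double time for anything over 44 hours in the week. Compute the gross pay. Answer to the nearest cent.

$1274.40

Mon: 7:30 AM–4:11 PM = 8 h 41 min
Tue: 8:37 AM–4:48 PM = 8 h 11 min
Wed: 10:23 AM–7:08 PM = 8 h 45 min
Thu: 9:16 AM–8:00 PM = 10 h 44 min
Fri: 8:29 AM–3:51 PM = 7 h 22 min
Sat: 10:59 AM–8:44 PM = 9 h 45 min
Total worked: 53 h 28 min = 3208 min.
Regular 44 h 0 min = 2640 min at $20.25/h; overtime 9 h 28 min = 568 min at $40.50/h.
Pay = (2640 × $20.25 + 568 × $40.50) ÷ 60 = $1274.40.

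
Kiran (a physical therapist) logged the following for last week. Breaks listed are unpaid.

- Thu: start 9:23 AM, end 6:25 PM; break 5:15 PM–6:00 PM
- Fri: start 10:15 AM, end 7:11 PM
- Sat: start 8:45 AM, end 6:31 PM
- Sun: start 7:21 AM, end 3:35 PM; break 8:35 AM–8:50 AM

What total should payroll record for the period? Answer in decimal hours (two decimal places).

34.97 hours

Thu: 9:23 AM–6:25 PM = 9 h 2 min; less 45 min break → 8 h 17 min
Fri: 10:15 AM–7:11 PM = 8 h 56 min
Sat: 8:45 AM–6:31 PM = 9 h 46 min
Sun: 7:21 AM–3:35 PM = 8 h 14 min; less 15 min break → 7 h 59 min
Total: 8 h 17 min + 8 h 56 min + 9 h 46 min + 7 h 59 min = 34 h 58 min.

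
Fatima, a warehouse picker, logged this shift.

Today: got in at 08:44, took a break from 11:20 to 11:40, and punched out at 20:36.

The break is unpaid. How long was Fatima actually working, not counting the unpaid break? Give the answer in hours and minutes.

11 h 32 min

Today: 08:44–20:36 = 11 h 52 min; less 20 min break → 11 h 32 min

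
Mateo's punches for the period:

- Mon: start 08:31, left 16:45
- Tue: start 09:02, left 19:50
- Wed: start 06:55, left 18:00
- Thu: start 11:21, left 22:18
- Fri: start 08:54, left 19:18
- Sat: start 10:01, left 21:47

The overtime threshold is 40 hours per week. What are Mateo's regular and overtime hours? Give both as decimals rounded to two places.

Regular 40.00 hours, overtime 23.23 hours

Mon: 08:31–16:45 = 8 h 14 min
Tue: 09:02–19:50 = 10 h 48 min
Wed: 06:55–18:00 = 11 h 5 min
Thu: 11:21–22:18 = 10 h 57 min
Fri: 08:54–19:18 = 10 h 24 min
Sat: 10:01–21:47 = 11 h 46 min
Total worked: 63 h 14 min = 63.23 h.
Threshold 40 h → overtime 23 h 14 min, regular 40 h 0 min.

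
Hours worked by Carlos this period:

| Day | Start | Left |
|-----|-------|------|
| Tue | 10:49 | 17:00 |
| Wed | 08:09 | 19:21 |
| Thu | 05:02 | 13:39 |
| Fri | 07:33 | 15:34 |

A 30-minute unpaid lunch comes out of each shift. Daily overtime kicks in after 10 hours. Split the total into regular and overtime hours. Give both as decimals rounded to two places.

Regular 31.32 hours, overtime 0.70 hours

Tue: 10:49–17:00 = 6 h 11 min; less 30 min break → 5 h 41 min
Wed: 08:09–19:21 = 11 h 12 min; less 30 min break → 10 h 42 min
Thu: 05:02–13:39 = 8 h 37 min; less 30 min break → 8 h 7 min
Fri: 07:33–15:34 = 8 h 1 min; less 30 min break → 7 h 31 min
Tue reg 5 h 41 min / OT 0 h 0 min; Wed reg 10 h 0 min / OT 0 h 42 min; Thu reg 8 h 7 min / OT 0 h 0 min; Fri reg 7 h 31 min / OT 0 h 0 min.
Totals: regular 31 h 19 min, overtime 0 h 42 min.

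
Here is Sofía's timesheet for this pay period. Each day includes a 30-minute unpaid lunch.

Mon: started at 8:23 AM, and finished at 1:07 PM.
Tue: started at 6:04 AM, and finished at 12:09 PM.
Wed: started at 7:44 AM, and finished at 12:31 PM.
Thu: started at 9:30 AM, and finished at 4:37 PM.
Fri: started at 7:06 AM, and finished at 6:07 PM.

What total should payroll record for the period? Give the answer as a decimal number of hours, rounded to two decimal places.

Mon: 8:23 AM–1:07 PM = 4 h 44 min; less 30 min break → 4 h 14 min
Tue: 6:04 AM–12:09 PM = 6 h 5 min; less 30 min break → 5 h 35 min
Wed: 7:44 AM–12:31 PM = 4 h 47 min; less 30 min break → 4 h 17 min
Thu: 9:30 AM–4:37 PM = 7 h 7 min; less 30 min break → 6 h 37 min
Fri: 7:06 AM–6:07 PM = 11 h 1 min; less 30 min break → 10 h 31 min
Total: 4 h 14 min + 5 h 35 min + 4 h 17 min + 6 h 37 min + 10 h 31 min = 31 h 14 min.

31.23 hours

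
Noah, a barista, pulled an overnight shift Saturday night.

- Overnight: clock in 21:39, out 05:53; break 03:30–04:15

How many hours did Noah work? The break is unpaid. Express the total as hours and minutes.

Overnight: 21:39 → midnight = 2 h 21 min; midnight → 05:53 = 5 h 53 min; span 8 h 14 min; less 45 min break → 7 h 29 min

7 h 29 min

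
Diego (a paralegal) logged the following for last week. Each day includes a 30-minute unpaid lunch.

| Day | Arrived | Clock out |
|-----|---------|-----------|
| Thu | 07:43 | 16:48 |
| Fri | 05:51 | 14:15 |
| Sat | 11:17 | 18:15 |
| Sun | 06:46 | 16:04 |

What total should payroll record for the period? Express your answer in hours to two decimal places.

Thu: 07:43–16:48 = 9 h 5 min; less 30 min break → 8 h 35 min
Fri: 05:51–14:15 = 8 h 24 min; less 30 min break → 7 h 54 min
Sat: 11:17–18:15 = 6 h 58 min; less 30 min break → 6 h 28 min
Sun: 06:46–16:04 = 9 h 18 min; less 30 min break → 8 h 48 min
Total: 8 h 35 min + 7 h 54 min + 6 h 28 min + 8 h 48 min = 31 h 45 min.

31.75 hours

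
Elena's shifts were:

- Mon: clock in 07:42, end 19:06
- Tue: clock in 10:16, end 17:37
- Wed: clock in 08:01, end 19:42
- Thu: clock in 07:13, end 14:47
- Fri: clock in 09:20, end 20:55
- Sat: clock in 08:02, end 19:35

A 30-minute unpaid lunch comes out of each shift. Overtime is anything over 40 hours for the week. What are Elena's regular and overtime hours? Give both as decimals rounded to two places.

Regular 40.00 hours, overtime 18.13 hours

Mon: 07:42–19:06 = 11 h 24 min; less 30 min break → 10 h 54 min
Tue: 10:16–17:37 = 7 h 21 min; less 30 min break → 6 h 51 min
Wed: 08:01–19:42 = 11 h 41 min; less 30 min break → 11 h 11 min
Thu: 07:13–14:47 = 7 h 34 min; less 30 min break → 7 h 4 min
Fri: 09:20–20:55 = 11 h 35 min; less 30 min break → 11 h 5 min
Sat: 08:02–19:35 = 11 h 33 min; less 30 min break → 11 h 3 min
Total worked: 58 h 8 min = 58.13 h.
Threshold 40 h → overtime 18 h 8 min, regular 40 h 0 min.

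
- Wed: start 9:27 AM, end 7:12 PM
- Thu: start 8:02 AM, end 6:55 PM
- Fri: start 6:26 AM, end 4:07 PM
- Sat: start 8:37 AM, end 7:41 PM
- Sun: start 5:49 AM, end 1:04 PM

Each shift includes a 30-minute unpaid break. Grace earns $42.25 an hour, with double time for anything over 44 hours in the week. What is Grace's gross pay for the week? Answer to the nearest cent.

Wed: 9:27 AM–7:12 PM = 9 h 45 min; less 30 min break → 9 h 15 min
Thu: 8:02 AM–6:55 PM = 10 h 53 min; less 30 min break → 10 h 23 min
Fri: 6:26 AM–4:07 PM = 9 h 41 min; less 30 min break → 9 h 11 min
Sat: 8:37 AM–7:41 PM = 11 h 4 min; less 30 min break → 10 h 34 min
Sun: 5:49 AM–1:04 PM = 7 h 15 min; less 30 min break → 6 h 45 min
Total worked: 46 h 8 min = 2768 min.
Regular 44 h 0 min = 2640 min at $42.25/h; overtime 2 h 8 min = 128 min at $84.50/h.
Pay = (2640 × $42.25 + 128 × $84.50) ÷ 60 = $2039.27.

$2039.27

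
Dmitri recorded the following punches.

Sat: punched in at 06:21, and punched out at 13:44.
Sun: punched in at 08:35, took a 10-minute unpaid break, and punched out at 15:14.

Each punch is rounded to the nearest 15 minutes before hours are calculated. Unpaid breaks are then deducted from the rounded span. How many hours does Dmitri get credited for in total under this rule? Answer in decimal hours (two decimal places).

Sat: in 06:21→06:15, out 13:44→13:45; 7 h 30 min
Sun: in 08:35→08:30, out 15:14→15:15; 6 h 45 min − 10 min = 6 h 35 min
Total credited: 14 h 5 min.

14.08 hours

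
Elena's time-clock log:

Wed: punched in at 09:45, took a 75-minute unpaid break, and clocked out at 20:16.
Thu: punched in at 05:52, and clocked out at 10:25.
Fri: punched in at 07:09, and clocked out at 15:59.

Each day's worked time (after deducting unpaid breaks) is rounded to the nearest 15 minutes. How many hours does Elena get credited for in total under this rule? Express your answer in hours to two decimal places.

22.50 hours

Wed: 09:45–20:16 = 10 h 31 min − 75 min = 9 h 16 min → rounds to 9 h 15 min
Thu: 05:52–10:25 = 4 h 33 min → rounds to 4 h 30 min
Fri: 07:09–15:59 = 8 h 50 min → rounds to 8 h 45 min
Total credited: 22 h 30 min.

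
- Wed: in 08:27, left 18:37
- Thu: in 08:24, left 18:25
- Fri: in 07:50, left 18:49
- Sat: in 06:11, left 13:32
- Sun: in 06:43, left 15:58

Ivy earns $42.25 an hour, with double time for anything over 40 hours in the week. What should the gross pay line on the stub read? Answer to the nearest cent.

Wed: 08:27–18:37 = 10 h 10 min
Thu: 08:24–18:25 = 10 h 1 min
Fri: 07:50–18:49 = 10 h 59 min
Sat: 06:11–13:32 = 7 h 21 min
Sun: 06:43–15:58 = 9 h 15 min
Total worked: 47 h 46 min = 2866 min.
Regular 40 h 0 min = 2400 min at $42.25/h; overtime 7 h 46 min = 466 min at $84.50/h.
Pay = (2400 × $42.25 + 466 × $84.50) ÷ 60 = $2346.28.

$2346.28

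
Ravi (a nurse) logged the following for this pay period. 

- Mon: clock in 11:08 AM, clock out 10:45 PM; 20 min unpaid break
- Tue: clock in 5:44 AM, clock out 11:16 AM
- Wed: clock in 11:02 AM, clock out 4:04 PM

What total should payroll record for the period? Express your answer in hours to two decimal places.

21.85 hours

Mon: 11:08 AM–10:45 PM = 11 h 37 min; less 20 min break → 11 h 17 min
Tue: 5:44 AM–11:16 AM = 5 h 32 min
Wed: 11:02 AM–4:04 PM = 5 h 2 min
Total: 11 h 17 min + 5 h 32 min + 5 h 2 min = 21 h 51 min.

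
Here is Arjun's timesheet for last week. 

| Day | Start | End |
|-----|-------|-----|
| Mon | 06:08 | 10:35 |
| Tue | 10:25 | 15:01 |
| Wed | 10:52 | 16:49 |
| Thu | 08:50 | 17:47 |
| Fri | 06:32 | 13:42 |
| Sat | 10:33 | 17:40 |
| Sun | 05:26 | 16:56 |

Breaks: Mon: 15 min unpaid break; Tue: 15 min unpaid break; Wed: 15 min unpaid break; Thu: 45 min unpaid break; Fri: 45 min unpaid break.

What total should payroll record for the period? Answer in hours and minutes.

Mon: 06:08–10:35 = 4 h 27 min; less 15 min break → 4 h 12 min
Tue: 10:25–15:01 = 4 h 36 min; less 15 min break → 4 h 21 min
Wed: 10:52–16:49 = 5 h 57 min; less 15 min break → 5 h 42 min
Thu: 08:50–17:47 = 8 h 57 min; less 45 min break → 8 h 12 min
Fri: 06:32–13:42 = 7 h 10 min; less 45 min break → 6 h 25 min
Sat: 10:33–17:40 = 7 h 7 min
Sun: 05:26–16:56 = 11 h 30 min
Total: 4 h 12 min + 4 h 21 min + 5 h 42 min + 8 h 12 min + 6 h 25 min + 7 h 7 min + 11 h 30 min = 47 h 29 min.

47 h 29 min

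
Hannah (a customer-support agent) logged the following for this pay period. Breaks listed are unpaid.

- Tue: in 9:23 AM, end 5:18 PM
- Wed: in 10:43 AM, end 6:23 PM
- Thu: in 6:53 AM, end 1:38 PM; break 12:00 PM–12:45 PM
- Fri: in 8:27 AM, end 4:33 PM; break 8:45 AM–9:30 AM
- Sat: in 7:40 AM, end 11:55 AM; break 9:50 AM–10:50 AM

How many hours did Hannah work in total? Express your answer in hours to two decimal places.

Tue: 9:23 AM–5:18 PM = 7 h 55 min
Wed: 10:43 AM–6:23 PM = 7 h 40 min
Thu: 6:53 AM–1:38 PM = 6 h 45 min; less 45 min break → 6 h 0 min
Fri: 8:27 AM–4:33 PM = 8 h 6 min; less 45 min break → 7 h 21 min
Sat: 7:40 AM–11:55 AM = 4 h 15 min; less 60 min break → 3 h 15 min
Total: 7 h 55 min + 7 h 40 min + 6 h 0 min + 7 h 21 min + 3 h 15 min = 32 h 11 min.

32.18 hours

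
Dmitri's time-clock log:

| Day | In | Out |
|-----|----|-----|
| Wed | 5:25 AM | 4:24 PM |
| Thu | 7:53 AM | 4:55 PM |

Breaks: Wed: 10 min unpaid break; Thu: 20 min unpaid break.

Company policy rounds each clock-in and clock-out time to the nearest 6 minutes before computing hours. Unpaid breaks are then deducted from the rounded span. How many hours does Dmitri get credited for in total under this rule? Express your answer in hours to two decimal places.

Wed: in 5:25 AM→5:24 AM, out 4:24 PM→4:24 PM; 11 h 0 min − 10 min = 10 h 50 min
Thu: in 7:53 AM→7:54 AM, out 4:55 PM→4:54 PM; 9 h 0 min − 20 min = 8 h 40 min
Total credited: 19 h 30 min.

19.50 hours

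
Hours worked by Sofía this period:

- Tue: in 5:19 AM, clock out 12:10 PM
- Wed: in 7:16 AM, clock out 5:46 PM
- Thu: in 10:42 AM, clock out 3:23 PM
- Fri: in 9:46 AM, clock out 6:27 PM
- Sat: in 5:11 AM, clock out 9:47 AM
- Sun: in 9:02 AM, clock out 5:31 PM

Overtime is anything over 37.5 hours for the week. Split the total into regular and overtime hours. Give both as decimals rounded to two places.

Tue: 5:19 AM–12:10 PM = 6 h 51 min
Wed: 7:16 AM–5:46 PM = 10 h 30 min
Thu: 10:42 AM–3:23 PM = 4 h 41 min
Fri: 9:46 AM–6:27 PM = 8 h 41 min
Sat: 5:11 AM–9:47 AM = 4 h 36 min
Sun: 9:02 AM–5:31 PM = 8 h 29 min
Total worked: 43 h 48 min = 43.80 h.
Threshold 37.5 h → overtime 6 h 18 min, regular 37 h 30 min.

Regular 37.50 hours, overtime 6.30 hours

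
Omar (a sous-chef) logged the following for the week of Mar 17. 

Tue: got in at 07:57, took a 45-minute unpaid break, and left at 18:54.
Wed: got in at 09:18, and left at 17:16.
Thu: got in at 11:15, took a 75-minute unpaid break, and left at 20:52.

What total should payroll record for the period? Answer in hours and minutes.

26 h 32 min

Tue: 07:57–18:54 = 10 h 57 min; less 45 min break → 10 h 12 min
Wed: 09:18–17:16 = 7 h 58 min
Thu: 11:15–20:52 = 9 h 37 min; less 75 min break → 8 h 22 min
Total: 10 h 12 min + 7 h 58 min + 8 h 22 min = 26 h 32 min.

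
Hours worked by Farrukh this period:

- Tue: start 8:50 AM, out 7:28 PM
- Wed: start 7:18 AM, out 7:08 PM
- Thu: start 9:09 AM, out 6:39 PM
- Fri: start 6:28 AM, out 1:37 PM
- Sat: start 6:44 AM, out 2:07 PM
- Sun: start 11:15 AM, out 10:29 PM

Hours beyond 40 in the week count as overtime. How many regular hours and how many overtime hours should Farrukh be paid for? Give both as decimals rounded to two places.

Tue: 8:50 AM–7:28 PM = 10 h 38 min
Wed: 7:18 AM–7:08 PM = 11 h 50 min
Thu: 9:09 AM–6:39 PM = 9 h 30 min
Fri: 6:28 AM–1:37 PM = 7 h 9 min
Sat: 6:44 AM–2:07 PM = 7 h 23 min
Sun: 11:15 AM–10:29 PM = 11 h 14 min
Total worked: 57 h 44 min = 57.73 h.
Threshold 40 h → overtime 17 h 44 min, regular 40 h 0 min.

Regular 40.00 hours, overtime 17.73 hours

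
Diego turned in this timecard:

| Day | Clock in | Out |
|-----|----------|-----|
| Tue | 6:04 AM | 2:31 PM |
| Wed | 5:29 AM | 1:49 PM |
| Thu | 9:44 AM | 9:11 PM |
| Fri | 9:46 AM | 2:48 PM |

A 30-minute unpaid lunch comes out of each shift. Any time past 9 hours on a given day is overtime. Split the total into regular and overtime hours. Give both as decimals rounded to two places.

Tue: 6:04 AM–2:31 PM = 8 h 27 min; less 30 min break → 7 h 57 min
Wed: 5:29 AM–1:49 PM = 8 h 20 min; less 30 min break → 7 h 50 min
Thu: 9:44 AM–9:11 PM = 11 h 27 min; less 30 min break → 10 h 57 min
Fri: 9:46 AM–2:48 PM = 5 h 2 min; less 30 min break → 4 h 32 min
Tue reg 7 h 57 min / OT 0 h 0 min; Wed reg 7 h 50 min / OT 0 h 0 min; Thu reg 9 h 0 min / OT 1 h 57 min; Fri reg 4 h 32 min / OT 0 h 0 min.
Totals: regular 29 h 19 min, overtime 1 h 57 min.

Regular 29.32 hours, overtime 1.95 hours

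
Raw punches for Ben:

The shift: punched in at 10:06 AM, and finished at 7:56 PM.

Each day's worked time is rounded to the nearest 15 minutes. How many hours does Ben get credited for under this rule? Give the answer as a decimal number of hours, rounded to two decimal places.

9.75 hours

The shift: 10:06 AM–7:56 PM = 9 h 50 min → rounds to 9 h 45 min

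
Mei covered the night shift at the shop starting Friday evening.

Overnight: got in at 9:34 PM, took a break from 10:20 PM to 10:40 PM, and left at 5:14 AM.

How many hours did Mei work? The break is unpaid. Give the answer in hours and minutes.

Overnight: 9:34 PM → midnight = 2 h 26 min; midnight → 5:14 AM = 5 h 14 min; span 7 h 40 min; less 20 min break → 7 h 20 min

7 h 20 min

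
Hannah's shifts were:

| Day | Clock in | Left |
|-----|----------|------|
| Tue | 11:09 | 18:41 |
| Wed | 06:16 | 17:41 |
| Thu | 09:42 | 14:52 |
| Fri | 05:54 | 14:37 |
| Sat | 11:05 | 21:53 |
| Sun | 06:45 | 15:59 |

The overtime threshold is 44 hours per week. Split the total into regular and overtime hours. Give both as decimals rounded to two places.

Tue: 11:09–18:41 = 7 h 32 min
Wed: 06:16–17:41 = 11 h 25 min
Thu: 09:42–14:52 = 5 h 10 min
Fri: 05:54–14:37 = 8 h 43 min
Sat: 11:05–21:53 = 10 h 48 min
Sun: 06:45–15:59 = 9 h 14 min
Total worked: 52 h 52 min = 52.87 h.
Threshold 44 h → overtime 8 h 52 min, regular 44 h 0 min.

Regular 44.00 hours, overtime 8.87 hours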